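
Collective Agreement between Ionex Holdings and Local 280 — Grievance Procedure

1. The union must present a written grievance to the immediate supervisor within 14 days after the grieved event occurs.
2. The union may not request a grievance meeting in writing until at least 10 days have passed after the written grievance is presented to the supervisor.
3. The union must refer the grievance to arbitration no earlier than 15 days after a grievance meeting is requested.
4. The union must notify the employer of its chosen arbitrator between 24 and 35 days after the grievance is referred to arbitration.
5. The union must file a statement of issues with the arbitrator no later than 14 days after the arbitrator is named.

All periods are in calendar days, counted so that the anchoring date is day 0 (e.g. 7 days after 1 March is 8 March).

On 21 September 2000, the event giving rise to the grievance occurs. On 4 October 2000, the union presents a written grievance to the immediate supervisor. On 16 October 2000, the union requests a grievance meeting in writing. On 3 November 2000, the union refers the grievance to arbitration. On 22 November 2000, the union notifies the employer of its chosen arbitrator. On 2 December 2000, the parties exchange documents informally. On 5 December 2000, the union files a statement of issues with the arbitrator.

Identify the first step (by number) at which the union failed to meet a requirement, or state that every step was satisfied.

Step 4

(1) due by 21 September 2000 + 14 days = 5 October 2000; done 4 October 2000 — timely.
(2) permitted from 4 October 2000 + 10 days = 14 October 2000 onward; done 16 October 2000, after the minimum wait.
(3) permitted from 16 October 2000 + 15 days = 31 October 2000 onward; 3 November 2000 is on or after that date.
(4) the permitted window runs from 3 November 2000 + 24 = 27 November 2000 to 3 November 2000 + 35 = 8 December 2000; done 22 November 2000 — 5 days before the window opened.
No need to go further; step 4 was not satisfied.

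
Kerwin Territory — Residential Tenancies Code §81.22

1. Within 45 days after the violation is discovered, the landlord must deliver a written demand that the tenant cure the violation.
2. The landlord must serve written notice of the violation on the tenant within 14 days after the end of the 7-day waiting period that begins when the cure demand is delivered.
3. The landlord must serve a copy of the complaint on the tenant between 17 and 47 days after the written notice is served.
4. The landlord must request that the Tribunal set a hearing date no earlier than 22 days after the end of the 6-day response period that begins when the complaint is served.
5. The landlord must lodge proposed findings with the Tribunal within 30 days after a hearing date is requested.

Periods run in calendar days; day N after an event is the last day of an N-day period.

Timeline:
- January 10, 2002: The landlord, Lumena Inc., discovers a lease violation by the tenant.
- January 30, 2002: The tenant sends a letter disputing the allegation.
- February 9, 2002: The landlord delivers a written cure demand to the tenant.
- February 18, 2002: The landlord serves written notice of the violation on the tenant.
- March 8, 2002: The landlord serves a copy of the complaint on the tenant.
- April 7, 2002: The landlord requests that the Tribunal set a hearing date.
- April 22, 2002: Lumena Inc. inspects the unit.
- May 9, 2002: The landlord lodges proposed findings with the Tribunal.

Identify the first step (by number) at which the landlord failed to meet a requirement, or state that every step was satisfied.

(1) due by January 10, 2002 + 45 days = February 24, 2002; done February 9, 2002 — timely.
(2) due by February 16, 2002 + 14 days = March 2, 2002; February 18, 2002 is within that limit.
(3) the permitted window runs from February 18, 2002 + 17 = March 7, 2002 to February 18, 2002 + 47 = April 6, 2002; March 8, 2002 falls inside that range.
(4) permitted from March 14, 2002 + 22 days = April 5, 2002 onward; done April 7, 2002 — permitted.
(5) due by April 7, 2002 + 30 days = May 7, 2002; not done until May 9, 2002, 2 days after the deadline.
The analysis stops there.

Step 5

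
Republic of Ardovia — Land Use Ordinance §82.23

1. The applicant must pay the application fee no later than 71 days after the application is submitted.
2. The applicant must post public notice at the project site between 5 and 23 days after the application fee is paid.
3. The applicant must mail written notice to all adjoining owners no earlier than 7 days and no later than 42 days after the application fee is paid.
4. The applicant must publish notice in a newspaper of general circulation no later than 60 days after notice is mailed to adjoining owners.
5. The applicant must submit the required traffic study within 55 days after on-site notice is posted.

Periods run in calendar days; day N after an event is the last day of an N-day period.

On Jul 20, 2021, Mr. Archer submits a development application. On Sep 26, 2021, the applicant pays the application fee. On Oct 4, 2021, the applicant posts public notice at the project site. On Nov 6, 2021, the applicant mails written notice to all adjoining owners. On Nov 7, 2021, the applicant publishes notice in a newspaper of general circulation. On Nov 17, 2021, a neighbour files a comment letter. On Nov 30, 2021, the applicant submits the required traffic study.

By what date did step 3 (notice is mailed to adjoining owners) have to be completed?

Step 3 runs from Sep 26, 2021, when the application fee is paid. The window is 7–42 days after Sep 26, 2021; it closes on Nov 7, 2021.

Nov 7, 2021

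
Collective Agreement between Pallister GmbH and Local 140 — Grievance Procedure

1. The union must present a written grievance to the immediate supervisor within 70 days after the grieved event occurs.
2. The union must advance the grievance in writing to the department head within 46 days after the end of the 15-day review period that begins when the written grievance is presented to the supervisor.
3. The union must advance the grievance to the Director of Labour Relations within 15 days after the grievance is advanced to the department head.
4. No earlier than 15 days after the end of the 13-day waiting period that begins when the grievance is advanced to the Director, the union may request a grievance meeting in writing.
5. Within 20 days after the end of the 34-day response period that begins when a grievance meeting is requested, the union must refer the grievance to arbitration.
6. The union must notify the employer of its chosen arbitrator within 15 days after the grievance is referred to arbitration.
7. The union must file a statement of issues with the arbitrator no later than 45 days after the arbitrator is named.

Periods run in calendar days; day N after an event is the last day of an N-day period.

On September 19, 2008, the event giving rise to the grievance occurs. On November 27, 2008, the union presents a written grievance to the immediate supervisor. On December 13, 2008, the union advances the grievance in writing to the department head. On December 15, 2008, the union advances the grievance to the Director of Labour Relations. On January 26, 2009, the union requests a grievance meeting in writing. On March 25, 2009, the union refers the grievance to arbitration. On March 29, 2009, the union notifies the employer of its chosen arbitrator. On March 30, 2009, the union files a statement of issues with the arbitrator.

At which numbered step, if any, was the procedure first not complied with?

Step 5

Step 1 — counting 70 days from September 19, 2008 (when the grieved event occurs) gives a deadline of November 28, 2008; completed November 27, 2008, before the deadline.
Step 2 — counting 46 days from December 12, 2008 (end of the 15-day review period, which began when the written grievance is presented to the supervisor on November 27, 2008) gives a deadline of January 27, 2009; completed December 13, 2008, before the deadline.
Step 3 — counting 15 days from December 13, 2008 (when the grievance is advanced to the department head) gives a deadline of December 28, 2008; completed December 15, 2008, before the deadline.
Step 4 — must wait 15 days from December 28, 2008 (end of the 13-day waiting period, which began when the grievance is advanced to the Director on December 15, 2008), so not before January 12, 2009; done January 26, 2009, after the minimum wait.
Step 5 — counting 20 days from March 1, 2009 (end of the 34-day response period, which began when a grievance meeting is requested on January 26, 2009) gives a deadline of March 21, 2009; done March 25, 2009 — 4 days late.
That is the first point of non-compliance.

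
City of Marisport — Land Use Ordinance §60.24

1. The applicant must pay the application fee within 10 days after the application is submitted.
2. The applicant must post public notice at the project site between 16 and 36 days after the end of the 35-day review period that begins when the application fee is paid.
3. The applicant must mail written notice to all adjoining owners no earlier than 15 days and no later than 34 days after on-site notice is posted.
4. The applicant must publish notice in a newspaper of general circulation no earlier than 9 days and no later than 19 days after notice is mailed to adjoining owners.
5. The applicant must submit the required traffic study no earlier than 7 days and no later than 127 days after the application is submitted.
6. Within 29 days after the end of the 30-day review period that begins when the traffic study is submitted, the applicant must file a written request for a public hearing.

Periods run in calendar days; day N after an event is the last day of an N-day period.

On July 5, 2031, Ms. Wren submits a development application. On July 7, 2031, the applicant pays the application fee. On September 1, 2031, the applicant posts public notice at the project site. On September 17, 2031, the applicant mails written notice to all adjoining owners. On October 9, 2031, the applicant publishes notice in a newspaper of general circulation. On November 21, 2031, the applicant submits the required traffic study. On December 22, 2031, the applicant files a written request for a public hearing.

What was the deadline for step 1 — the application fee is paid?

Step 1 runs from July 5, 2031, when the application is submitted. 10 days after July 5, 2031 is July 15, 2031.

July 15, 2031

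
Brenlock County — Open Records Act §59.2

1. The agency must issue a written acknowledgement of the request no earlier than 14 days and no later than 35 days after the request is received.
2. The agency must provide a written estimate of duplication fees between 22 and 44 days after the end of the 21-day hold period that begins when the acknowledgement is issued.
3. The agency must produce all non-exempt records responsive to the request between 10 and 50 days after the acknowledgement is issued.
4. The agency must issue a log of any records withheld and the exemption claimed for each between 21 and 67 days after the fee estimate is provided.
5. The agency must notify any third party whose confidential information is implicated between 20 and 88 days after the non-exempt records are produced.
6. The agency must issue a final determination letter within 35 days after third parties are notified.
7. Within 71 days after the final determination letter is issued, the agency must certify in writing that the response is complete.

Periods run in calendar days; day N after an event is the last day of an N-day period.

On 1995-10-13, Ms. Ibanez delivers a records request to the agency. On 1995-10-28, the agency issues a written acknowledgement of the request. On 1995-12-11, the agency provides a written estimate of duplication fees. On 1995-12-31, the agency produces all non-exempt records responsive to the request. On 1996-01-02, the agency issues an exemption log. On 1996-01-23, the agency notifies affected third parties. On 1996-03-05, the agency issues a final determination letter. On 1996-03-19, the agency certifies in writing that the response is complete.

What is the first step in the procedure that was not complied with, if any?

Step 3

(1) the permitted window runs from 1995-10-13 + 14 = 1995-10-27 to 1995-10-13 + 35 = 1995-11-17; done 1995-10-28, which is between those dates.
(2) the permitted window runs from 1995-11-18 + 22 = 1995-12-10 to 1995-11-18 + 44 = 1996-01-01; 1995-12-11 falls inside that range.
(3) the permitted window runs from 1995-10-28 + 10 = 1995-11-07 to 1995-10-28 + 50 = 1995-12-17; 1995-12-31 is 14 days past the end of the window.
The analysis stops there.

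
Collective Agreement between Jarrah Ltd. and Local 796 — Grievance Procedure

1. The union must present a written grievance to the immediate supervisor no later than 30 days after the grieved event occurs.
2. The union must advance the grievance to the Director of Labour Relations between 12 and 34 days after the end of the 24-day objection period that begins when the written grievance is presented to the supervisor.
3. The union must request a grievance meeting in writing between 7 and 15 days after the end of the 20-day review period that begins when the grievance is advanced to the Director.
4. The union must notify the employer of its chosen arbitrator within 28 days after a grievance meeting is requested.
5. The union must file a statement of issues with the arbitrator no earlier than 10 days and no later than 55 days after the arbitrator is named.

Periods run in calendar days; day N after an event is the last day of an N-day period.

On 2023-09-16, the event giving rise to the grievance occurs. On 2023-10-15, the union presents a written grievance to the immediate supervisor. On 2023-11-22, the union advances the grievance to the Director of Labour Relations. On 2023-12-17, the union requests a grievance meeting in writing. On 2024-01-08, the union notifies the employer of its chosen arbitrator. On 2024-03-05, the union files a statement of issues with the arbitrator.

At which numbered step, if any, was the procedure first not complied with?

Step 3

Step 1 — counting 30 days from 2023-09-16 (when the grieved event occurs) gives a deadline of 2023-10-16; done 2023-10-15 — timely.
Step 2 — 12 and 34 days from 2023-11-08 (end of the 24-day objection period, which began when the written grievance is presented to the supervisor on 2023-10-15) are 2023-11-20 and 2023-12-12 respectively; done 2023-11-22 — within the window.
Step 3 — 7 and 15 days from 2023-12-12 (end of the 20-day review period, which began when the grievance is advanced to the Director on 2023-11-22) are 2023-12-19 and 2023-12-27 respectively; done 2023-12-17 — 2 days before the window opened.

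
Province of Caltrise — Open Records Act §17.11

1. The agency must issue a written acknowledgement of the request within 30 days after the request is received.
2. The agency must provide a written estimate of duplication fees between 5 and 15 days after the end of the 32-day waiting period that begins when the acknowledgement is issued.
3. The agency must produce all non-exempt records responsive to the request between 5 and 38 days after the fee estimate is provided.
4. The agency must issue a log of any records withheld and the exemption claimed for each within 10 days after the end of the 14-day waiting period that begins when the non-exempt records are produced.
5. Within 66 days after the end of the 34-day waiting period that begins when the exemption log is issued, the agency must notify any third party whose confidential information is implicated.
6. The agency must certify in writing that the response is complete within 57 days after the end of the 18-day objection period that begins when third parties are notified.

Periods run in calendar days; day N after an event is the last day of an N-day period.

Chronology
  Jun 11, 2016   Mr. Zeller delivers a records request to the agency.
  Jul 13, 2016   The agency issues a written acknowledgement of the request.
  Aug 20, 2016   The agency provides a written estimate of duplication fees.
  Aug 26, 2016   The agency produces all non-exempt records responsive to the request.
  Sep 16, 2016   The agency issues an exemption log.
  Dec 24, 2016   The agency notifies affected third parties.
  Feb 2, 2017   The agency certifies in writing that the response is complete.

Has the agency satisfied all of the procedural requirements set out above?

Step 1 — counting 30 days from Jun 11, 2016 (when the request is received) gives a deadline of Jul 11, 2016; not done until Jul 13, 2016, 2 days after the deadline.

No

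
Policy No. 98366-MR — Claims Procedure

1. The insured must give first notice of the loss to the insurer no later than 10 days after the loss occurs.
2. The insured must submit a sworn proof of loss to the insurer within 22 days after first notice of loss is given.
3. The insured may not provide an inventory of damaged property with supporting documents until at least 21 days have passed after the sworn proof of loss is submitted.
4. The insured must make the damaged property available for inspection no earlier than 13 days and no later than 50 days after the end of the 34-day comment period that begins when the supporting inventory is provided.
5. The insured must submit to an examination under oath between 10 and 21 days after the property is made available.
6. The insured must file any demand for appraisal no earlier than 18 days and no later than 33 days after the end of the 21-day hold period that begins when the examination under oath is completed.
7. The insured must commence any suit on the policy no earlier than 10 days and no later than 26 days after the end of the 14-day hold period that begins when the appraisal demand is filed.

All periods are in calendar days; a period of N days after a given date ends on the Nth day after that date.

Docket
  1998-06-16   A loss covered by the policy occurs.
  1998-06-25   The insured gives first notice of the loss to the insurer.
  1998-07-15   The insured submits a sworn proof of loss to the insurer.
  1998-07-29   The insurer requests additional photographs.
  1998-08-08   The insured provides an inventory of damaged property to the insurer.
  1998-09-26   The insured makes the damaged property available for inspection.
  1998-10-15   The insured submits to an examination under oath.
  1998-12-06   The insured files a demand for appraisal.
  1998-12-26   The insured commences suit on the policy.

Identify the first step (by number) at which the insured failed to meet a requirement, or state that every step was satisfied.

Step 7

Step 1 — counting 10 days from 1998-06-16 (when the loss occurs) gives a deadline of 1998-06-26; completed 1998-06-25, before the deadline.
Step 2 — counting 22 days from 1998-06-25 (when first notice of loss is given) gives a deadline of 1998-07-17; 1998-07-15 is within that limit.
Step 3 — must wait 21 days from 1998-07-15 (when the sworn proof of loss is submitted), so not before 1998-08-05; 1998-08-08 is on or after that date.
Step 4 — 13 and 50 days from 1998-09-11 (end of the 34-day comment period, which began when the supporting inventory is provided on 1998-08-08) are 1998-09-24 and 1998-10-31 respectively; 1998-09-26 falls inside that range.
Step 5 — 10 and 21 days from 1998-09-26 (when the property is made available) are 1998-10-06 and 1998-10-17 respectively; done 1998-10-15 — within the window.
Step 6 — 18 and 33 days from 1998-11-05 (end of the 21-day hold period, which began when the examination under oath is completed on 1998-10-15) are 1998-11-23 and 1998-12-08 respectively; 1998-12-06 falls inside that range.
Step 7 — 10 and 26 days from 1998-12-20 (end of the 14-day hold period, which began when the appraisal demand is filed on 1998-12-06) are 1998-12-30 and 1999-01-15 respectively; done 1998-12-26 — 4 days before the window opened.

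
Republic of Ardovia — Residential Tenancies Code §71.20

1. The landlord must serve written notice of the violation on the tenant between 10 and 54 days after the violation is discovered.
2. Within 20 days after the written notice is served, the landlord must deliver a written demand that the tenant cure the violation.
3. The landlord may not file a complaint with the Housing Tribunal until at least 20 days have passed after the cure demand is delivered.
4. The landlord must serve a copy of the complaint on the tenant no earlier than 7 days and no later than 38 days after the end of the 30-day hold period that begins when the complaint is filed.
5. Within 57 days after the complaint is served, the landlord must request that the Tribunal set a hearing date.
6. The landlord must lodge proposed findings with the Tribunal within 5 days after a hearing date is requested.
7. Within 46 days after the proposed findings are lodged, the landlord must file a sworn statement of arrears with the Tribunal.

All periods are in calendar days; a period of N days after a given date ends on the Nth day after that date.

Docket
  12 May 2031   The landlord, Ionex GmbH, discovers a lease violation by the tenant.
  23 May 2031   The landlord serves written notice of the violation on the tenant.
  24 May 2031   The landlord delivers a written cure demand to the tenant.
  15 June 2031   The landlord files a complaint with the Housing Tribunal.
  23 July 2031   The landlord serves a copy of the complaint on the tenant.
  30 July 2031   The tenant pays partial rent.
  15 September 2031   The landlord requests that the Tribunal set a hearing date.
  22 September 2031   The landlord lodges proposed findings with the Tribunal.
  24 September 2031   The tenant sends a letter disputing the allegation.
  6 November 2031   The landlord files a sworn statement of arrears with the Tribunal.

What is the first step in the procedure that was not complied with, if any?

Step 6

Step 1: the window is 10–54 days after 12 May 2031 (when the violation is discovered), so 22 May 2031 through 5 July 2031; done 23 May 2031, which is between those dates.
Step 2: 20 days after 23 May 2031 (when the written notice is served) is 12 June 2031; completed 24 May 2031, before the deadline.
Step 3: the earliest permitted date is 20 days after 24 May 2031 (when the cure demand is delivered), i.e. 13 June 2031; done 15 June 2031 — permitted.
Step 4: the window is 7–38 days after 15 July 2031 (end of the 30-day hold period, which began when the complaint is filed on 15 June 2031), so 22 July 2031 through 22 August 2031; 23 July 2031 falls inside that range.
Step 5: 57 days after 23 July 2031 (when the complaint is served) is 18 September 2031; 15 September 2031 is within that limit.
Step 6: 5 days after 15 September 2031 (when a hearing date is requested) is 20 September 2031; not done until 22 September 2031, 2 days after the deadline.
No need to go further; step 6 was not satisfied.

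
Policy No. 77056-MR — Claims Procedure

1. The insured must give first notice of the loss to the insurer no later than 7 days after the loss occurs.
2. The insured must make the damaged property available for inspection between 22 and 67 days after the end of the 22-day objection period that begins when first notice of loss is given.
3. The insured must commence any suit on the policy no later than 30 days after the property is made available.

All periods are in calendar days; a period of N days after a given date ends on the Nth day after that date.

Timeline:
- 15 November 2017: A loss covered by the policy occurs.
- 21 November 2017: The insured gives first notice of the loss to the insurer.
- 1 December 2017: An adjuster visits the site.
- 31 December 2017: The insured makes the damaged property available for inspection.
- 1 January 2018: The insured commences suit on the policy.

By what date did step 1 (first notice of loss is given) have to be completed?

Step 1 runs from 15 November 2017, when the loss occurs. 7 days after 15 November 2017 is 22 November 2017.

22 November 2017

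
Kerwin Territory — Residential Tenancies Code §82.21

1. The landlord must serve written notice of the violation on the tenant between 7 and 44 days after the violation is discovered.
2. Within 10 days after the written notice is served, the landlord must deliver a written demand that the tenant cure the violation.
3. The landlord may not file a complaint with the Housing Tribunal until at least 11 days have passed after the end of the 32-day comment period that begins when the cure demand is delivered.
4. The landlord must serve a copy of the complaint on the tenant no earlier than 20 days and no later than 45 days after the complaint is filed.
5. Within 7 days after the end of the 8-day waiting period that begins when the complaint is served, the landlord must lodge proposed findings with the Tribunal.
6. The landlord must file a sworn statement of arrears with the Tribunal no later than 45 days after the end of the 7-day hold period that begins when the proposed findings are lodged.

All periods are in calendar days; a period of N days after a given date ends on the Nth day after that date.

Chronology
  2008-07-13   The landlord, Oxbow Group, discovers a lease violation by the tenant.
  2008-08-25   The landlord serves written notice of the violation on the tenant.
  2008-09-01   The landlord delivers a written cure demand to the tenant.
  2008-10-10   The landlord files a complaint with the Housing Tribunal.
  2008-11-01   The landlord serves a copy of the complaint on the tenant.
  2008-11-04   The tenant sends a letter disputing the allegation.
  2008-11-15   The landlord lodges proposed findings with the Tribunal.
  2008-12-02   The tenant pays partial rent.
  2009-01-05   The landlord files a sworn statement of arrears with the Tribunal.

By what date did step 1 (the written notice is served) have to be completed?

Step 1 runs from 2008-07-13, when the violation is discovered. The window is 7–44 days after 2008-07-13; it closes on 2008-08-26.

2008-08-26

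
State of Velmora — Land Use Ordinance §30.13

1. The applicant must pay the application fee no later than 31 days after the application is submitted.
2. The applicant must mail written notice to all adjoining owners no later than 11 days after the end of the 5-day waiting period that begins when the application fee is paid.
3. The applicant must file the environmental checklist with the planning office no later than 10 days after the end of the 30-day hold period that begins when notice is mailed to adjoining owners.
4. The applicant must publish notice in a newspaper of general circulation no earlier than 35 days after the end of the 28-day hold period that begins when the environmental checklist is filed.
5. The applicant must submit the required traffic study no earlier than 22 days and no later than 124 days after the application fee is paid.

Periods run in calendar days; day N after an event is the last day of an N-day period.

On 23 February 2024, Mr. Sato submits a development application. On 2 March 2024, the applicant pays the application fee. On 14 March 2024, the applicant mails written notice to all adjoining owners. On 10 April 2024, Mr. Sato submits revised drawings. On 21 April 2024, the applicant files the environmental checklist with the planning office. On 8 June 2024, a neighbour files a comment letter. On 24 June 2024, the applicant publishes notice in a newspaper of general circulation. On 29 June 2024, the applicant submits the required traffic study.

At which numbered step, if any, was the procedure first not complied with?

None — every step was satisfied

(1) due by 23 February 2024 + 31 days = 25 March 2024; 2 March 2024 is within that limit.
(2) due by 7 March 2024 + 11 days = 18 March 2024; 14 March 2024 is within that limit.
(3) due by 13 April 2024 + 10 days = 23 April 2024; 21 April 2024 is within that limit.
(4) permitted from 19 May 2024 + 35 days = 23 June 2024 onward; done 24 June 2024, after the minimum wait.
(5) the permitted window runs from 2 March 2024 + 22 = 24 March 2024 to 2 March 2024 + 124 = 4 July 2024; done 29 June 2024 — within the window.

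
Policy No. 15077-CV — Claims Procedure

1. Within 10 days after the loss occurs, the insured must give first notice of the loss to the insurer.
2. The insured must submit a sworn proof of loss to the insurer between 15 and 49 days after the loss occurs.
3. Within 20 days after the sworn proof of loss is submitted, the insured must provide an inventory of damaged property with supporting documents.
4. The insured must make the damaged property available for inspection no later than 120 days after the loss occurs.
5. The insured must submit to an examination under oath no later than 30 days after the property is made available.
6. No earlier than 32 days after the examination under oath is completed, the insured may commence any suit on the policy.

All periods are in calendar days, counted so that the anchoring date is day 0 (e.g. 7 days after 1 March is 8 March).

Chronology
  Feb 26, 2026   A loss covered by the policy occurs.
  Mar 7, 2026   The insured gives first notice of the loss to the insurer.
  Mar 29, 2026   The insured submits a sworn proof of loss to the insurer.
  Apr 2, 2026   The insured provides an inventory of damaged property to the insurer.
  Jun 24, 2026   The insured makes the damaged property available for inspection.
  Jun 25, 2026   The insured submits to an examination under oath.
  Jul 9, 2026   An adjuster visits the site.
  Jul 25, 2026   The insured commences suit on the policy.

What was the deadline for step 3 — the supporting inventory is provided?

Step 3 runs from Mar 29, 2026, when the sworn proof of loss is submitted. 20 days after Mar 29, 2026 is Apr 18, 2026.

Apr 18, 2026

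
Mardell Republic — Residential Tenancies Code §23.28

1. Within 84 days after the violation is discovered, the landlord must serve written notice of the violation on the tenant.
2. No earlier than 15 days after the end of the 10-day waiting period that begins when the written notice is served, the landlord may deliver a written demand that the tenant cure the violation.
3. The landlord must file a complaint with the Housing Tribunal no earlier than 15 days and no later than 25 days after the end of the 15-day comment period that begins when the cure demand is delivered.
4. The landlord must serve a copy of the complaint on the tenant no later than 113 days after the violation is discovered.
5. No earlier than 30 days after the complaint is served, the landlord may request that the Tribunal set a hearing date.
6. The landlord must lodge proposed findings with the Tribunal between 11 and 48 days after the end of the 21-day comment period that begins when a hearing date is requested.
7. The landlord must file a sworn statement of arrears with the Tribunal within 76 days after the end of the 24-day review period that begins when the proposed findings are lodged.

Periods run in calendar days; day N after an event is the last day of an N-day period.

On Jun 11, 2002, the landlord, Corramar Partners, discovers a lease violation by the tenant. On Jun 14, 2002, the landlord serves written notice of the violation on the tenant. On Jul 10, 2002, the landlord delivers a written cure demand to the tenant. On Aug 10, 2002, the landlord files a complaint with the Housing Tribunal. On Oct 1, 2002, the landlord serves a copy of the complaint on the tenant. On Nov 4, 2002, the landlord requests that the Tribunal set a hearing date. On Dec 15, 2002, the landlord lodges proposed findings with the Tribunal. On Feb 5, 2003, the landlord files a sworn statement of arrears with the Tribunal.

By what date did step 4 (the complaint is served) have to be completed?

Oct 2, 2002

Step 4 runs from Jun 11, 2002, when the violation is discovered. 113 days after Jun 11, 2002 is Oct 2, 2002.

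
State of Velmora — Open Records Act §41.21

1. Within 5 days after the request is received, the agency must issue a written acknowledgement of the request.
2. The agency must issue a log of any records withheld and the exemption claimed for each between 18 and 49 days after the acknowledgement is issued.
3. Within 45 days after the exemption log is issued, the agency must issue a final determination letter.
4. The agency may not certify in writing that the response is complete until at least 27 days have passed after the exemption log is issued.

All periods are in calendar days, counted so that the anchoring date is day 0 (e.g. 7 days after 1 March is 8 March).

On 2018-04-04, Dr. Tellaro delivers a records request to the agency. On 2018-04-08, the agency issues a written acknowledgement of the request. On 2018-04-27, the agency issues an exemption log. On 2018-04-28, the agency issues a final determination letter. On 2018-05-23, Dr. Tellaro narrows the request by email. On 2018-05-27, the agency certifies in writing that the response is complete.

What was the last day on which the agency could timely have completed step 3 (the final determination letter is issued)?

Step 3 runs from 2018-04-27, when the exemption log is issued. 45 days after 2018-04-27 is 2018-06-11.

2018-06-11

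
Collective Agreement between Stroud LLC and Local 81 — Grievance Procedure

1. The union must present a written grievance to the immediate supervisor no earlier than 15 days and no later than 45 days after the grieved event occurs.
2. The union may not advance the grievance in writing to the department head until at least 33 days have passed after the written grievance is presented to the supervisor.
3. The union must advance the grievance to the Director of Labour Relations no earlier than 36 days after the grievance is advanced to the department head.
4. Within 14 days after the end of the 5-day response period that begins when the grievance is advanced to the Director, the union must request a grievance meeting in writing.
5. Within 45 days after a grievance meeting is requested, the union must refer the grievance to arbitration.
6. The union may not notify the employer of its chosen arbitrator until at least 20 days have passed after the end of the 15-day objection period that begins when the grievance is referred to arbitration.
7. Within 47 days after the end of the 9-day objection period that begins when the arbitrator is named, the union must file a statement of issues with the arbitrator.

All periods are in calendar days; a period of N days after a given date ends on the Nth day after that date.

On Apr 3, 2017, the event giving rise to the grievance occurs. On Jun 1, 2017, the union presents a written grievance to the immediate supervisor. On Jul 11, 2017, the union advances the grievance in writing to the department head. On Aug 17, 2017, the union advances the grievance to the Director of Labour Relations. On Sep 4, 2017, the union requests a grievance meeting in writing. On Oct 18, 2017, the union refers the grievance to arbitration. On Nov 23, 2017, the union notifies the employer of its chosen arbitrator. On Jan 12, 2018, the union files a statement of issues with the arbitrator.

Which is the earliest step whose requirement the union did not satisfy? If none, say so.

Step 1

Step 1: the window is 15–45 days after Apr 3, 2017 (when the grieved event occurs), so Apr 18, 2017 through May 18, 2017; Jun 1, 2017 is 14 days past the end of the window.
Later steps need not be reached.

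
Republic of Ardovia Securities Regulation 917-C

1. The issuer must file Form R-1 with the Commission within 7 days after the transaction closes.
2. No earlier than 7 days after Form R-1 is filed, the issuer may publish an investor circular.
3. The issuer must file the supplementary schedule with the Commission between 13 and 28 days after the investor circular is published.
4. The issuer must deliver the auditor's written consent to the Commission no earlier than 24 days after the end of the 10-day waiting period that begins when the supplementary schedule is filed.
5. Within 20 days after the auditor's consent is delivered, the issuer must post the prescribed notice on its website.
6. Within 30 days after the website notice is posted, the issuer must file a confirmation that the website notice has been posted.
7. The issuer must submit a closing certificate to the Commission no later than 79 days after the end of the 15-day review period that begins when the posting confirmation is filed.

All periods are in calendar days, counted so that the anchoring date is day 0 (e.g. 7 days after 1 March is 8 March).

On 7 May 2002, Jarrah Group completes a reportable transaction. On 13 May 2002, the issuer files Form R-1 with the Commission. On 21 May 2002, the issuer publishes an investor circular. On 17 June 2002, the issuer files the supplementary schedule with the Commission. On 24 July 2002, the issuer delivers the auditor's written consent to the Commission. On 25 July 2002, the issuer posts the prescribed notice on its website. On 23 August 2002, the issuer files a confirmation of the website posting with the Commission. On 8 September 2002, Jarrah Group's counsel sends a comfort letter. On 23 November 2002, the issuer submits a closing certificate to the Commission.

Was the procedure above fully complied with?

Yes

(1) due by 7 May 2002 + 7 days = 14 May 2002; done 13 May 2002 — timely.
(2) permitted from 13 May 2002 + 7 days = 20 May 2002 onward; 21 May 2002 is on or after that date.
(3) the permitted window runs from 21 May 2002 + 13 = 3 June 2002 to 21 May 2002 + 28 = 18 June 2002; done 17 June 2002 — within the window.
(4) permitted from 27 June 2002 + 24 days = 21 July 2002 onward; done 24 July 2002 — permitted.
(5) due by 24 July 2002 + 20 days = 13 August 2002; completed 25 July 2002, before the deadline.
(6) due by 25 July 2002 + 30 days = 24 August 2002; done 23 August 2002 — timely.
(7) due by 7 September 2002 + 79 days = 25 November 2002; done 23 November 2002 — timely.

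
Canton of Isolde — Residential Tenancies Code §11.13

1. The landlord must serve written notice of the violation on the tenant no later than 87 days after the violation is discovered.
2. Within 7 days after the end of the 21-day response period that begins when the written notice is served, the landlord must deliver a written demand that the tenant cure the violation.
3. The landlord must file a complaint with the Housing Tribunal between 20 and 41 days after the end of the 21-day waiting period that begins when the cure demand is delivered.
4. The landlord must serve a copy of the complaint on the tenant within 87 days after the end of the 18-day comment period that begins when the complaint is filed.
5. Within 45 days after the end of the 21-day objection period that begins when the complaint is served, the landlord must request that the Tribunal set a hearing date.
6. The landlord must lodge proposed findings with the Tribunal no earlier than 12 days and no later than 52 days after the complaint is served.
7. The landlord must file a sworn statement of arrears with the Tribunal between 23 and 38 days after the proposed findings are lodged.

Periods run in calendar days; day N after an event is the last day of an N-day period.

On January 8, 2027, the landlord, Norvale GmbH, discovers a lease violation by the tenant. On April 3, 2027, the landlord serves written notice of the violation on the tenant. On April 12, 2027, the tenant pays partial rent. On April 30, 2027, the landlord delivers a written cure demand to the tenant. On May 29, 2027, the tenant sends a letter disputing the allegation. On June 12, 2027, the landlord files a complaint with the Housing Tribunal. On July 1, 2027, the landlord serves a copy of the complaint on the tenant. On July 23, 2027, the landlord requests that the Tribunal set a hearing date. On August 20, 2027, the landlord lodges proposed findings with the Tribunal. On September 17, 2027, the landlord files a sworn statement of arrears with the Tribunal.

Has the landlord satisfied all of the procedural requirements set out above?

Yes

(1) due by January 8, 2027 + 87 days = April 5, 2027; April 3, 2027 is within that limit.
(2) due by April 24, 2027 + 7 days = May 1, 2027; completed April 30, 2027, before the deadline.
(3) the permitted window runs from May 21, 2027 + 20 = June 10, 2027 to May 21, 2027 + 41 = July 1, 2027; done June 12, 2027, which is between those dates.
(4) due by June 30, 2027 + 87 days = September 25, 2027; done July 1, 2027 — timely.
(5) due by July 22, 2027 + 45 days = September 5, 2027; completed July 23, 2027, before the deadline.
(6) the permitted window runs from July 1, 2027 + 12 = July 13, 2027 to July 1, 2027 + 52 = August 22, 2027; August 20, 2027 falls inside that range.
(7) the permitted window runs from August 20, 2027 + 23 = September 12, 2027 to August 20, 2027 + 38 = September 27, 2027; done September 17, 2027 — within the window.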